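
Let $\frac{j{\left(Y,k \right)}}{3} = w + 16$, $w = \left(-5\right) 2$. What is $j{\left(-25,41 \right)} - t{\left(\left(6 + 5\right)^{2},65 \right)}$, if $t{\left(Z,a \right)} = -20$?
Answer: $38$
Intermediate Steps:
$w = -10$
$j{\left(Y,k \right)} = 18$ ($j{\left(Y,k \right)} = 3 \left(-10 + 16\right) = 3 \cdot 6 = 18$)
$j{\left(-25,41 \right)} - t{\left(\left(6 + 5\right)^{2},65 \right)} = 18 - -20 = 18 + 20 = 38$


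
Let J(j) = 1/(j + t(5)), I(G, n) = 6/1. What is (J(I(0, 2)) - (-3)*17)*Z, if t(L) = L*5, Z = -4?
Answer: -6328/31 ≈ -204.13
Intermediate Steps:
I(G, n) = 6 (I(G, n) = 6*1 = 6)
t(L) = 5*L
J(j) = 1/(25 + j) (J(j) = 1/(j + 5*5) = 1/(j + 25) = 1/(25 + j))
(J(I(0, 2)) - (-3)*17)*Z = (1/(25 + 6) - (-3)*17)*(-4) = (1/31 - 1*(-51))*(-4) = (1/31 + 51)*(-4) = (1582/31)*(-4) = -6328/31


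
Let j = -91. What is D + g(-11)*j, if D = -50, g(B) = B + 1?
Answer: 860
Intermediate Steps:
g(B) = 1 + B
D + g(-11)*j = -50 + (1 - 11)*(-91) = -50 - 10*(-91) = -50 + 910 = 860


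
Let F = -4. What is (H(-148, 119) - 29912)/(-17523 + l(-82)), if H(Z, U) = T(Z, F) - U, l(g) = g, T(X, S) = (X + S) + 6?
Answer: 4311/2515 ≈ 1.7141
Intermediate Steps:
T(X, S) = 6 + S + X (T(X, S) = (S + X) + 6 = 6 + S + X)
H(Z, U) = 2 + Z - U (H(Z, U) = (6 - 4 + Z) - U = (2 + Z) - U = 2 + Z - U)
(H(-148, 119) - 29912)/(-17523 + l(-82)) = ((2 - 148 - 1*119) - 29912)/(-17523 - 82) = ((2 - 148 - 119) - 29912)/(-17605) = (-265 - 29912)*(-1/17605) = -30177*(-1/17605) = 4311/2515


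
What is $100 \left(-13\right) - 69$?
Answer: $-1369$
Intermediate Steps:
$100 \left(-13\right) - 69 = -1300 - 69 = -1369$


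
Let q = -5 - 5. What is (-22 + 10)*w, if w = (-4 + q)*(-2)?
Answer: -336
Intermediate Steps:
q = -10
w = 28 (w = (-4 - 10)*(-2) = -14*(-2) = 28)
(-22 + 10)*w = (-22 + 10)*28 = -12*28 = -336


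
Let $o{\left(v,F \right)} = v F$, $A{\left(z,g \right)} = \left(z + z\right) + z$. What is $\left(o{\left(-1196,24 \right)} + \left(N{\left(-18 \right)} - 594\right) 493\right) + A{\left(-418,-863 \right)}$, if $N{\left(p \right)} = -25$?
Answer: $-335125$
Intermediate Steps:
$A{\left(z,g \right)} = 3 z$ ($A{\left(z,g \right)} = 2 z + z = 3 z$)
$o{\left(v,F \right)} = F v$
$\left(o{\left(-1196,24 \right)} + \left(N{\left(-18 \right)} - 594\right) 493\right) + A{\left(-418,-863 \right)} = \left(24 \left(-1196\right) + \left(-25 - 594\right) 493\right) + 3 \left(-418\right) = \left(-28704 - 305167\right) - 1254 = -333871 - 1254 = -335125$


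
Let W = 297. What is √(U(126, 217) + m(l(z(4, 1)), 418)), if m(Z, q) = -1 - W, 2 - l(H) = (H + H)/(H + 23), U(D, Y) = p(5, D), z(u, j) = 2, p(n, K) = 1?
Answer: 3*I*√33 ≈ 17.234*I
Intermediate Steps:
U(D, Y) = 1
l(H) = 2 - 2*H/(23 + H) (l(H) = 2 - (H + H)/(H + 23) = 2 - 2*H/(23 + H))
m(Z, q) = -298 (m(Z, q) = -1 - 1*297 = -1 - 297 = -298)
√(U(126, 217) + m(l(z(4, 1)), 418)) = √(1 - 298) = √(-297) = 3*I*√33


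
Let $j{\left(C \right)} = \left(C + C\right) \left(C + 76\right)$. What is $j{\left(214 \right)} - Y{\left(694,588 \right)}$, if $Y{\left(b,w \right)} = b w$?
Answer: $-283952$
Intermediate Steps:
$j{\left(C \right)} = 2 C \left(76 + C\right)$
$j{\left(214 \right)} - Y{\left(694,588 \right)} = 2 \cdot 214 \left(76 + 214\right) - 694 \cdot 588 = 2 \cdot 214 \cdot 290 - 408072 = 124120 - 408072 = -283952$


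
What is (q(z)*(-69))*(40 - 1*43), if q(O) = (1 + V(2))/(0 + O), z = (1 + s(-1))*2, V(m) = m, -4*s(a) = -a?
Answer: 414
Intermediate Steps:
s(a) = a/4 (s(a) = -(-1)*a/4 = a/4)
z = 3/2 (z = (1 + (¼)*(-1))*2 = (1 - ¼)*2 = (¾)*2 = 3/2 ≈ 1.5000)
q(O) = 3/O (q(O) = (1 + 2)/(0 + O) = 3/O)
(q(z)*(-69))*(40 - 1*43) = ((3/(3/2))*(-69))*(40 - 1*43) = ((3*(⅔))*(-69))*(40 - 43) = (2*(-69))*(-3) = -138*(-3) = 414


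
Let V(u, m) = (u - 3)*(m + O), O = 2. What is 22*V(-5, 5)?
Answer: -1232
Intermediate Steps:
V(u, m) = (-3 + u)*(2 + m) (V(u, m) = (u - 3)*(m + 2) = (-3 + u)*(2 + m))
22*V(-5, 5) = 22*(-6 - 3*5 + 2*(-5) + 5*(-5)) = 22*(-6 - 15 - 10 - 25) = 22*(-56) = -1232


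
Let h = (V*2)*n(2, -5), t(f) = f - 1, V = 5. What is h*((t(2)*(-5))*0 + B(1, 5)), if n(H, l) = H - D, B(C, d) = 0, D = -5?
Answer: 0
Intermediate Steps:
t(f) = -1 + f
n(H, l) = 5 + H (n(H, l) = H - 1*(-5) = H + 5 = 5 + H)
h = 70 (h = (5*2)*(5 + 2) = 10*7 = 70)
h*((t(2)*(-5))*0 + B(1, 5)) = 70*(((-1 + 2)*(-5))*0 + 0) = 70*((1*(-5))*0 + 0) = 70*(-5*0 + 0) = 70*(0 + 0) = 70*0 = 0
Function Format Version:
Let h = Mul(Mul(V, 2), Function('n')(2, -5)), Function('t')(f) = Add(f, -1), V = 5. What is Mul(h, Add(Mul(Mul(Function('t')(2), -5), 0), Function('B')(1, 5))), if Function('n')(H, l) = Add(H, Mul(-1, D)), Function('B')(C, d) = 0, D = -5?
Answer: 0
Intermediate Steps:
Function('t')(f) = Add(-1, f)
Function('n')(H, l) = Add(5, H) (Function('n')(H, l) = Add(H, Mul(-1, -5)) = Add(H, 5) = Add(5, H))
h = 70 (h = Mul(Mul(5, 2), Add(5, 2)) = Mul(10, 7) = 70)
Mul(h, Add(Mul(Mul(Function('t')(2), -5), 0), Function('B')(1, 5))) = Mul(70, Add(Mul(Mul(Add(-1, 2), -5), 0), 0)) = Mul(70, Add(Mul(Mul(1, -5), 0), 0)) = Mul(70, Add(Mul(-5, 0), 0)) = Mul(70, Add(0, 0)) = Mul(70, 0) = 0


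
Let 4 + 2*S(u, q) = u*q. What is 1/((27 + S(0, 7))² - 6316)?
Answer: -1/5691 ≈ -0.00017572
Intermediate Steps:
S(u, q) = -2 + q*u/2 (S(u, q) = -2 + (u*q)/2 = -2 + (q*u)/2 = -2 + q*u/2)
1/((27 + S(0, 7))² - 6316) = 1/((27 + (-2 + (½)*7*0))² - 6316) = 1/((27 + (-2 + 0))² - 6316) = 1/((27 - 2)² - 6316) = 1/(25² - 6316) = 1/(625 - 6316) = 1/(-5691) = -1/5691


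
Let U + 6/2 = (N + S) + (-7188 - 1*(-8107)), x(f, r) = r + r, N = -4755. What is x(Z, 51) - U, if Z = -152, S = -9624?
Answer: 13565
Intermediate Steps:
x(f, r) = 2*r
U = -13463 (U = -3 + ((-4755 - 9624) + (-7188 - 1*(-8107))) = -3 + (-14379 + (-7188 + 8107)) = -3 + (-14379 + 919) = -3 - 13460 = -13463)
x(Z, 51) - U = 2*51 - 1*(-13463) = 102 + 13463 = 13565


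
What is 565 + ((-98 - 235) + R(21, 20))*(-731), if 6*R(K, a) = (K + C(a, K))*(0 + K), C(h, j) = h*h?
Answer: -1666281/2 ≈ -8.3314e+5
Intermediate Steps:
C(h, j) = h**2
R(K, a) = K*(K + a**2)/6 (R(K, a) = ((K + a**2)*(0 + K))/6 = ((K + a**2)*K)/6 = (K*(K + a**2))/6 = K*(K + a**2)/6)
565 + ((-98 - 235) + R(21, 20))*(-731) = 565 + ((-98 - 235) + (1/6)*21*(21 + 20**2))*(-731) = 565 + (-333 + (1/6)*21*(21 + 400))*(-731) = 565 + (-333 + (1/6)*21*421)*(-731) = 565 + (-333 + 2947/2)*(-731) = 565 + (2281/2)*(-731) = 565 - 1667411/2 = -1666281/2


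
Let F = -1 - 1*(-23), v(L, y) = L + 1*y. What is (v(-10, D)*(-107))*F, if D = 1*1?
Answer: 21186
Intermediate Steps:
D = 1
v(L, y) = L + y
F = 22 (F = -1 + 23 = 22)
(v(-10, D)*(-107))*F = ((-10 + 1)*(-107))*22 = -9*(-107)*22 = 963*22 = 21186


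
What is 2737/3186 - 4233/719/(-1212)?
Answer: 399764129/462728268 ≈ 0.86393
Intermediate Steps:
2737/3186 - 4233/719/(-1212) = 2737*(1/3186) - 4233*1/719*(-1/1212) = 2737/3186 - 4233/719*(-1/1212) = 2737/3186 + 1411/290476 = 399764129/462728268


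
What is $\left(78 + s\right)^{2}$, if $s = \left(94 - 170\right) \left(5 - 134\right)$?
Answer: $97653924$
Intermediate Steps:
$s = 9804$ ($s = \left(-76\right) \left(-129\right) = 9804$)
$\left(78 + s\right)^{2} = \left(78 + 9804\right)^{2} = 9882^{2} = 97653924$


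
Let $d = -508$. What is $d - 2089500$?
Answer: $-2090008$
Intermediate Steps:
$d - 2089500 = -508 - 2089500 = -2090008$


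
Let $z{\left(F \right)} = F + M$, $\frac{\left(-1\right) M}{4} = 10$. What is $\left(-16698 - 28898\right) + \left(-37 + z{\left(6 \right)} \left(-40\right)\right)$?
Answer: $-44273$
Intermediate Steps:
$M = -40$ ($M = \left(-4\right) 10 = -40$)
$z{\left(F \right)} = -40 + F$ ($z{\left(F \right)} = F - 40 = -40 + F$)
$\left(-16698 - 28898\right) + \left(-37 + z{\left(6 \right)} \left(-40\right)\right) = \left(-16698 - 28898\right) - \left(37 - \left(-40 + 6\right) \left(-40\right)\right) = -45596 - -1323 = -45596 + \left(-37 + 1360\right) = -45596 + 1323 = -44273$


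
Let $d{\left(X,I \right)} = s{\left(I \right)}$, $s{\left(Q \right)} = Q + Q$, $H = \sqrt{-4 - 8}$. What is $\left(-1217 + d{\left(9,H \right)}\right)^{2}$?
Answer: $1481041 - 9736 i \sqrt{3} \approx 1.481 \cdot 10^{6} - 16863.0 i$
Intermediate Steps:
$H = 2 i \sqrt{3}$ ($H = \sqrt{-12} = 2 i \sqrt{3} \approx 3.4641 i$)
$s{\left(Q \right)} = 2 Q$
$d{\left(X,I \right)} = 2 I$
$\left(-1217 + d{\left(9,H \right)}\right)^{2} = \left(-1217 + 2 \cdot 2 i \sqrt{3}\right)^{2} = \left(-1217 + 4 i \sqrt{3}\right)^{2}$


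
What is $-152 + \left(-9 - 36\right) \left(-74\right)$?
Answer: $3178$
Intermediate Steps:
$-152 + \left(-9 - 36\right) \left(-74\right) = -152 - -3330 = -152 + 3330 = 3178$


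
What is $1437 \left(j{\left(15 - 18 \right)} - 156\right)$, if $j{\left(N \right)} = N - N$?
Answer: $-224172$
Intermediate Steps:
$j{\left(N \right)} = 0$
$1437 \left(j{\left(15 - 18 \right)} - 156\right) = 1437 \left(0 - 156\right) = 1437 \left(-156\right) = -224172$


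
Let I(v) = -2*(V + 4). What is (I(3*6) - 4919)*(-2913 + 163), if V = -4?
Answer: 13527250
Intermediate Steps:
I(v) = 0 (I(v) = -2*(-4 + 4) = -2*0 = 0)
(I(3*6) - 4919)*(-2913 + 163) = (0 - 4919)*(-2913 + 163) = -4919*(-2750) = 13527250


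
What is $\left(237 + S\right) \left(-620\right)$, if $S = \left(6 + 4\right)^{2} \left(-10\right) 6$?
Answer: $3573060$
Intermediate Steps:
$S = -6000$ ($S = 10^{2} \left(-10\right) 6 = 100 \left(-10\right) 6 = \left(-1000\right) 6 = -6000$)
$\left(237 + S\right) \left(-620\right) = \left(237 - 6000\right) \left(-620\right) = \left(-5763\right) \left(-620\right) = 3573060$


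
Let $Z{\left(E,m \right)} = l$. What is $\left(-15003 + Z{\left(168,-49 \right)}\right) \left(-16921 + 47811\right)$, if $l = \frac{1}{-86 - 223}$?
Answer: $- \frac{143203815920}{309} \approx -4.6344 \cdot 10^{8}$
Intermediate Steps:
$l = - \frac{1}{309}$ ($l = \frac{1}{-309} = - \frac{1}{309} \approx -0.0032362$)
$Z{\left(E,m \right)} = - \frac{1}{309}$
$\left(-15003 + Z{\left(168,-49 \right)}\right) \left(-16921 + 47811\right) = \left(-15003 - \frac{1}{309}\right) \left(-16921 + 47811\right) = \left(- \frac{4635928}{309}\right) 30890 = - \frac{143203815920}{309}$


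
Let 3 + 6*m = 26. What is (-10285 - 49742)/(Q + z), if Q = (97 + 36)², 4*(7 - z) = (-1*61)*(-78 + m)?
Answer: -1440648/397559 ≈ -3.6237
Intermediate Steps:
m = 23/6 (m = -½ + (⅙)*26 = -½ + 13/3 = 23/6 ≈ 3.8333)
z = -26977/24 (z = 7 - (-1*61)*(-78 + 23/6)/4 = 7 - (-61)*(-445)/(4*6) = 7 - ¼*27145/6 = 7 - 27145/24 = -26977/24 ≈ -1124.0)
Q = 17689 (Q = 133² = 17689)
(-10285 - 49742)/(Q + z) = (-10285 - 49742)/(17689 - 26977/24) = -60027/397559/24 = -60027*24/397559 = -1440648/397559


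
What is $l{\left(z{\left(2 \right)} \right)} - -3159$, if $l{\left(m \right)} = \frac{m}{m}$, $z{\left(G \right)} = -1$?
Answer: $3160$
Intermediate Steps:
$l{\left(m \right)} = 1$
$l{\left(z{\left(2 \right)} \right)} - -3159 = 1 - -3159 = 1 + 3159 = 3160$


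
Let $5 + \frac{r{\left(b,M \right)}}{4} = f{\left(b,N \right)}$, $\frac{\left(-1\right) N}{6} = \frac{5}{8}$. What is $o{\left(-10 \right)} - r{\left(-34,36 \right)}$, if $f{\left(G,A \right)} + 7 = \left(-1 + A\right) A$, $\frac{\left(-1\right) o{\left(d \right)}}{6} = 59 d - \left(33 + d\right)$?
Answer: $\frac{14619}{4} \approx 3654.8$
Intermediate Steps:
$N = - \frac{15}{4}$ ($N = - 6 \cdot \frac{5}{8} = - 6 \cdot 5 \cdot \frac{1}{8} = \left(-6\right) \frac{5}{8} = - \frac{15}{4} \approx -3.75$)
$o{\left(d \right)} = 198 - 348 d$ ($o{\left(d \right)} = - 6 \left(59 d - \left(33 + d\right)\right) = - 6 \left(-33 + 58 d\right) = 198 - 348 d$)
$f{\left(G,A \right)} = -7 + A \left(-1 + A\right)$ ($f{\left(G,A \right)} = -7 + \left(-1 + A\right) A = -7 + A \left(-1 + A\right)$)
$r{\left(b,M \right)} = \frac{93}{4}$ ($r{\left(b,M \right)} = -20 + 4 \left(-7 + \left(- \frac{15}{4}\right)^{2} - - \frac{15}{4}\right) = -20 + 4 \left(-7 + \frac{225}{16} + \frac{15}{4}\right) = -20 + 4 \cdot \frac{173}{16} = -20 + \frac{173}{4} = \frac{93}{4}$)
$o{\left(-10 \right)} - r{\left(-34,36 \right)} = \left(198 - -3480\right) - \frac{93}{4} = \left(198 + 3480\right) - \frac{93}{4} = 3678 - \frac{93}{4} = \frac{14619}{4}$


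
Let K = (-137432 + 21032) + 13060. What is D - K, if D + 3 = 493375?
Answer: 596712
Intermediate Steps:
D = 493372 (D = -3 + 493375 = 493372)
K = -103340 (K = -116400 + 13060 = -103340)
D - K = 493372 - 1*(-103340) = 493372 + 103340 = 596712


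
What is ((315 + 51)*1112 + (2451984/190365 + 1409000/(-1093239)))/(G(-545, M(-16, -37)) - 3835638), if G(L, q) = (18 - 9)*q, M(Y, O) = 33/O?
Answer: -15573326981864/146764723942935 ≈ -0.10611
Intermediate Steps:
G(L, q) = 9*q
((315 + 51)*1112 + (2451984/190365 + 1409000/(-1093239)))/(G(-545, M(-16, -37)) - 3835638) = ((315 + 51)*1112 + (2451984/190365 + 1409000/(-1093239)))/(9*(33/(-37)) - 3835638) = (366*1112 + (2451984*(1/190365) + 1409000*(-1/1093239)))/(9*(33*(-1/37)) - 3835638) = (406992 + (817328/63455 - 1409000/1093239))/(9*(-33/37) - 3835638) = (406992 + 443533784/38263365)/(-297/37 - 3835638) = 15573326981864/(38263365*(-141918903/37)) = (15573326981864/38263365)*(-37/141918903) = -15573326981864/146764723942935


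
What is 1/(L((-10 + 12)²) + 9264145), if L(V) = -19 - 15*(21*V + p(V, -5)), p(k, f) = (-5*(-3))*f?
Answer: 1/9263991 ≈ 1.0794e-7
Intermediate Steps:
p(k, f) = 15*f
L(V) = 1106 - 315*V (L(V) = -19 - 15*(21*V + 15*(-5)) = -19 - 15*(21*V - 75) = -19 - 15*(-75 + 21*V) = -19 + (1125 - 315*V) = 1106 - 315*V)
1/(L((-10 + 12)²) + 9264145) = 1/((1106 - 315*(-10 + 12)²) + 9264145) = 1/((1106 - 315*2²) + 9264145) = 1/((1106 - 315*4) + 9264145) = 1/((1106 - 1260) + 9264145) = 1/(-154 + 9264145) = 1/9263991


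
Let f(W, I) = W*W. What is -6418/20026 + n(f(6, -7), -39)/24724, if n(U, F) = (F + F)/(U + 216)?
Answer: -3332381441/10397579304 ≈ -0.32050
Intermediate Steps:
f(W, I) = W**2
n(U, F) = 2*F/(216 + U) (n(U, F) = (2*F)/(216 + U) = 2*F/(216 + U))
-6418/20026 + n(f(6, -7), -39)/24724 = -6418/20026 + (2*(-39)/(216 + 6**2))/24724 = -6418*1/20026 + (2*(-39)/(216 + 36))*(1/24724) = -3209/10013 + (2*(-39)/252)*(1/24724) = -3209/10013 + (2*(-39)*(1/252))*(1/24724) = -3209/10013 - 13/42*1/24724 = -3209/10013 - 13/1038408 = -3332381441/10397579304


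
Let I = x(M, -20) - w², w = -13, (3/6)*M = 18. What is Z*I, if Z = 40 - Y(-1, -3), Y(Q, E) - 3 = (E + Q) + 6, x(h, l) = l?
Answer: -6615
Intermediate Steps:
M = 36 (M = 2*18 = 36)
Y(Q, E) = 9 + E + Q (Y(Q, E) = 3 + ((E + Q) + 6) = 3 + (6 + E + Q) = 9 + E + Q)
Z = 35 (Z = 40 - (9 - 3 - 1) = 40 - 1*5 = 40 - 5 = 35)
I = -189 (I = -20 - 1*(-13)² = -20 - 1*169 = -20 - 169 = -189)
Z*I = 35*(-189) = -6615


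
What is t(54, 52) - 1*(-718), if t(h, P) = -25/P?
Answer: 37311/52 ≈ 717.52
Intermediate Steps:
t(54, 52) - 1*(-718) = -25/52 - 1*(-718) = -25*1/52 + 718 = -25/52 + 718 = 37311/52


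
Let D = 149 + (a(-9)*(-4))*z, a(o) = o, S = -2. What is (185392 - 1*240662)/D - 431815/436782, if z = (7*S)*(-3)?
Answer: -24858185855/725494902 ≈ -34.264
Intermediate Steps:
z = 42 (z = (7*(-2))*(-3) = -14*(-3) = 42)
D = 1661 (D = 149 - 9*(-4)*42 = 149 + 36*42 = 149 + 1512 = 1661)
(185392 - 1*240662)/D - 431815/436782 = (185392 - 1*240662)/1661 - 431815/436782 = (185392 - 240662)*(1/1661) - 431815*1/436782 = -55270*1/1661 - 431815/436782 = -55270/1661 - 431815/436782 = -24858185855/725494902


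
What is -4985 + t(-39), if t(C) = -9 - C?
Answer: -4955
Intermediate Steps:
-4985 + t(-39) = -4985 + (-9 - 1*(-39)) = -4985 + (-9 + 39) = -4985 + 30 = -4955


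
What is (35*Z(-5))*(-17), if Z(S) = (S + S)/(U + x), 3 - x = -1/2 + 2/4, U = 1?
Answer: 2975/2 ≈ 1487.5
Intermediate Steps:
x = 3 (x = 3 - (-1/2 + 2/4) = 3 - (-1*1/2 + 2*(1/4)) = 3 - (-1/2 + 1/2) = 3 - 1*0 = 3 + 0 = 3)
Z(S) = S/2 (Z(S) = (S + S)/(1 + 3) = (2*S)/4 = (2*S)*(1/4) = S/2)
(35*Z(-5))*(-17) = (35*((1/2)*(-5)))*(-17) = (35*(-5/2))*(-17) = -175/2*(-17) = 2975/2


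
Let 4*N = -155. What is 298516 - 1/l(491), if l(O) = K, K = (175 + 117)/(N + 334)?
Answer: 348665507/1168 ≈ 2.9852e+5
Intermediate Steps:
N = -155/4 (N = (1/4)*(-155) = -155/4 ≈ -38.750)
K = 1168/1181 (K = (175 + 117)/(-155/4 + 334) = 292/(1181/4) = 292*(4/1181) = 1168/1181 ≈ 0.98899)
l(O) = 1168/1181
298516 - 1/l(491) = 298516 - 1/1168/1181 = 298516 - 1*1181/1168 = 298516 - 1181/1168 = 348665507/1168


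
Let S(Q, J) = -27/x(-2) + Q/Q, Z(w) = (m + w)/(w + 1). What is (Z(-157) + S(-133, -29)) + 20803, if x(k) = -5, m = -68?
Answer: 5410819/260 ≈ 20811.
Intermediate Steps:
Z(w) = (-68 + w)/(1 + w) (Z(w) = (-68 + w)/(w + 1) = (-68 + w)/(1 + w))
S(Q, J) = 32/5 (S(Q, J) = -27/(-5) + Q/Q = -27*(-1/5) + 1 = 27/5 + 1 = 32/5)
(Z(-157) + S(-133, -29)) + 20803 = ((-68 - 157)/(1 - 157) + 32/5) + 20803 = (-225/(-156) + 32/5) + 20803 = (-1/156*(-225) + 32/5) + 20803 = (75/52 + 32/5) + 20803 = 2039/260 + 20803 = 5410819/260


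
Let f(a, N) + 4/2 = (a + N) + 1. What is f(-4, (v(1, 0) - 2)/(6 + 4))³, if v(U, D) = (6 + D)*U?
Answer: -12167/125 ≈ -97.336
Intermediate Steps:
v(U, D) = U*(6 + D)
f(a, N) = -1 + N + a (f(a, N) = -2 + ((a + N) + 1) = -2 + ((N + a) + 1) = -2 + (1 + N + a) = -1 + N + a)
f(-4, (v(1, 0) - 2)/(6 + 4))³ = (-1 + (1*(6 + 0) - 2)/(6 + 4) - 4)³ = (-1 + (1*6 - 2)/10 - 4)³ = (-1 + (6 - 2)*(⅒) - 4)³ = (-1 + 4*(⅒) - 4)³ = (-1 + ⅖ - 4)³ = (-23/5)³ = -12167/125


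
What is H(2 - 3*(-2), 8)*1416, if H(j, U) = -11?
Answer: -15576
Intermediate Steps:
H(2 - 3*(-2), 8)*1416 = -11*1416 = -15576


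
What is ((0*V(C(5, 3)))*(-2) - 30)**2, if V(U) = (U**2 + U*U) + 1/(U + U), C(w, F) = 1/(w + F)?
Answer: 900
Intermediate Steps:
C(w, F) = 1/(F + w)
V(U) = 1/(2*U) + 2*U**2 (V(U) = (U**2 + U**2) + 1/(2*U) = 2*U**2 + 1/(2*U) = 1/(2*U) + 2*U**2)
((0*V(C(5, 3)))*(-2) - 30)**2 = ((0*((1 + 4*(1/(3 + 5))**3)/(2*(1/(3 + 5)))))*(-2) - 30)**2 = ((0*((1 + 4*(1/8)**3)/(2*(1/8))))*(-2) - 30)**2 = ((0*((1/2)*8*(1 + 4*(1/512))))*(-2) - 30)**2 = ((0*((1/2)*8*(1 + 1/128)))*(-2) - 30)**2 = ((0*((1/2)*8*(129/128)))*(-2) - 30)**2 = ((0*(129/32))*(-2) - 30)**2 = (0*(-2) - 30)**2 = (0 - 30)**2 = (-30)**2 = 900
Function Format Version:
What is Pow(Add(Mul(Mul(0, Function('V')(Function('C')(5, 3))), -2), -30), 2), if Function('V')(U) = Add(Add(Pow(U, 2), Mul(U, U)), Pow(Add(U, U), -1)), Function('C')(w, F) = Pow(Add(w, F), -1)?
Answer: 900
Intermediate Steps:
Function('C')(w, F) = Pow(Add(F, w), -1)
Function('V')(U) = Add(Mul(Rational(1, 2), Pow(U, -1)), Mul(2, Pow(U, 2))) (Function('V')(U) = Add(Add(Pow(U, 2), Pow(U, 2)), Pow(Mul(2, U), -1)) = Add(Mul(2, Pow(U, 2)), Mul(Rational(1, 2), Pow(U, -1))) = Add(Mul(Rational(1, 2), Pow(U, -1)), Mul(2, Pow(U, 2))))
Pow(Add(Mul(Mul(0, Function('V')(Function('C')(5, 3))), -2), -30), 2) = Pow(Add(Mul(Mul(0, Mul(Rational(1, 2), Pow(Pow(Add(3, 5), -1), -1), Add(1, Mul(4, Pow(Pow(Add(3, 5), -1), 3))))), -2), -30), 2) = Pow(Add(Mul(Mul(0, Mul(Rational(1, 2), Pow(Pow(8, -1), -1), Add(1, Mul(4, Pow(Pow(8, -1), 3))))), -2), -30), 2) = Pow(Add(Mul(Mul(0, Mul(Rational(1, 2), Pow(Rational(1, 8), -1), Add(1, Mul(4, Pow(Rational(1, 8), 3))))), -2), -30), 2) = Pow(Add(Mul(Mul(0, Mul(Rational(1, 2), 8, Add(1, Mul(4, Rational(1, 512))))), -2), -30), 2) = Pow(Add(Mul(Mul(0, Mul(Rational(1, 2), 8, Add(1, Rational(1, 128)))), -2), -30), 2) = Pow(Add(Mul(Mul(0, Mul(Rational(1, 2), 8, Rational(129, 128))), -2), -30), 2) = Pow(Add(Mul(Mul(0, Rational(129, 32)), -2), -30), 2) = Pow(Add(Mul(0, -2), -30), 2) = Pow(Add(0, -30), 2) = Pow(-30, 2) = 900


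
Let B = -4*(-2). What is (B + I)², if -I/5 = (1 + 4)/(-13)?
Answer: 16641/169 ≈ 98.467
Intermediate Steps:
B = 8
I = 25/13 (I = -5*(1 + 4)/(-13) = -25*(-1)/13 = -5*(-5/13) = 25/13 ≈ 1.9231)
(B + I)² = (8 + 25/13)² = (129/13)² = 16641/169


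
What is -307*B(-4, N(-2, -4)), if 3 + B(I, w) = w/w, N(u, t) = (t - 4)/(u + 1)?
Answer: 614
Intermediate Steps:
N(u, t) = (-4 + t)/(1 + u)
B(I, w) = -2 (B(I, w) = -3 + w/w = -3 + 1 = -2)
-307*B(-4, N(-2, -4)) = -307*(-2) = 614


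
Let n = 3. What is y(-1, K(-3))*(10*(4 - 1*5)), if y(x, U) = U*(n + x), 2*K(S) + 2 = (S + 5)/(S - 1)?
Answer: 25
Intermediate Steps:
K(S) = -1 + (5 + S)/(2*(-1 + S)) (K(S) = -1 + ((S + 5)/(S - 1))/2 = -1 + ((5 + S)/(-1 + S))/2 = -1 + (5 + S)/(2*(-1 + S)))
y(x, U) = U*(3 + x)
y(-1, K(-3))*(10*(4 - 1*5)) = (((7 - 1*(-3))/(2*(-1 - 3)))*(3 - 1))*(10*(4 - 1*5)) = (((½)*(7 + 3)/(-4))*2)*(10*(4 - 5)) = (((½)*(-¼)*10)*2)*(10*(-1)) = -5/4*2*(-10) = -5/2*(-10) = 25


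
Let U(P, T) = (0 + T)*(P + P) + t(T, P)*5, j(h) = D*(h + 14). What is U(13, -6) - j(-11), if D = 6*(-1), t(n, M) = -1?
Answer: -143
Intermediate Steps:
D = -6
j(h) = -84 - 6*h (j(h) = -6*(h + 14) = -6*(14 + h) = -84 - 6*h)
U(P, T) = -5 + 2*P*T (U(P, T) = (0 + T)*(P + P) - 1*5 = T*(2*P) - 5 = 2*P*T - 5 = -5 + 2*P*T)
U(13, -6) - j(-11) = (-5 + 2*13*(-6)) - (-84 - 6*(-11)) = (-5 - 156) - (-84 + 66) = -161 - 1*(-18) = -161 + 18 = -143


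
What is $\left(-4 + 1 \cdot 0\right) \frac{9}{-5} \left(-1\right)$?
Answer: $- \frac{36}{5} \approx -7.2$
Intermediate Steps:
$\left(-4 + 1 \cdot 0\right) \frac{9}{-5} \left(-1\right) = \left(-4 + 0\right) 9 \left(- \frac{1}{5}\right) \left(-1\right) = \left(-4\right) \left(- \frac{9}{5}\right) \left(-1\right) = \frac{36}{5} \left(-1\right) = - \frac{36}{5}$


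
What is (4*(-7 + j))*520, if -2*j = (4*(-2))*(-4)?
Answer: -47840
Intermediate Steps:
j = -16 (j = -4*(-2)*(-4)/2 = -(-4)*(-4) = -½*32 = -16)
(4*(-7 + j))*520 = (4*(-7 - 16))*520 = (4*(-23))*520 = -92*520 = -47840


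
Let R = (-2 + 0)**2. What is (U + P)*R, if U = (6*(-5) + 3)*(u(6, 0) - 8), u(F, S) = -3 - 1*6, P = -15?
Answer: 1776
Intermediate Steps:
R = 4 (R = (-2)**2 = 4)
u(F, S) = -9 (u(F, S) = -3 - 6 = -9)
U = 459 (U = (6*(-5) + 3)*(-9 - 8) = (-30 + 3)*(-17) = -27*(-17) = 459)
(U + P)*R = (459 - 15)*4 = 444*4 = 1776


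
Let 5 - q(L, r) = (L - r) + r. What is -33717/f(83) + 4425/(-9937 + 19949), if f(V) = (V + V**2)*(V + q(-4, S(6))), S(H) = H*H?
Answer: 208393883/535161424 ≈ 0.38940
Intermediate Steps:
S(H) = H**2
q(L, r) = 5 - L (q(L, r) = 5 - ((L - r) + r) = 5 - L)
f(V) = (9 + V)*(V + V**2) (f(V) = (V + V**2)*(V + (5 - 1*(-4))) = (V + V**2)*(V + (5 + 4)) = (V + V**2)*(V + 9) = (V + V**2)*(9 + V) = (9 + V)*(V + V**2))
-33717/f(83) + 4425/(-9937 + 19949) = -33717*1/(83*(9 + 83**2 + 10*83)) + 4425/(-9937 + 19949) = -33717*1/(83*(9 + 6889 + 830)) + 4425/10012 = -33717/(83*7728) + 4425*(1/10012) = -33717/641424 + 4425/10012 = -33717*1/641424 + 4425/10012 = -11239/213808 + 4425/10012 = 208393883/535161424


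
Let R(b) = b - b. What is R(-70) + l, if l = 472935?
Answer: 472935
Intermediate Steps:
R(b) = 0
R(-70) + l = 0 + 472935 = 472935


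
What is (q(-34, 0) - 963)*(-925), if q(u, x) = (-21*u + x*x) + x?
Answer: 230325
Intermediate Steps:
q(u, x) = x + x² - 21*u (q(u, x) = (-21*u + x²) + x = (x² - 21*u) + x = x + x² - 21*u)
(q(-34, 0) - 963)*(-925) = ((0 + 0² - 21*(-34)) - 963)*(-925) = ((0 + 0 + 714) - 963)*(-925) = (714 - 963)*(-925) = -249*(-925) = 230325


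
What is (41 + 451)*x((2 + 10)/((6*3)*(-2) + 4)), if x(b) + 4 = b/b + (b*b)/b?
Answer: -3321/2 ≈ -1660.5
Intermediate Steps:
x(b) = -3 + b (x(b) = -4 + (b/b + (b*b)/b) = -4 + (1 + b²/b) = -4 + (1 + b) = -3 + b)
(41 + 451)*x((2 + 10)/((6*3)*(-2) + 4)) = (41 + 451)*(-3 + (2 + 10)/((6*3)*(-2) + 4)) = 492*(-3 + 12/(18*(-2) + 4)) = 492*(-3 + 12/(-36 + 4)) = 492*(-3 + 12/(-32)) = 492*(-3 + 12*(-1/32)) = 492*(-3 - 3/8) = 492*(-27/8) = -3321/2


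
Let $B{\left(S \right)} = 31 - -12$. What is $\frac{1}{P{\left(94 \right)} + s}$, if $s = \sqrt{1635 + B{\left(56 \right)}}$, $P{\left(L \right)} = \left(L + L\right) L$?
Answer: $\frac{8836}{156148953} - \frac{\sqrt{1678}}{312297906} \approx 5.6456 \cdot 10^{-5}$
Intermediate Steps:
$B{\left(S \right)} = 43$ ($B{\left(S \right)} = 31 + 12 = 43$)
$P{\left(L \right)} = 2 L^{2}$ ($P{\left(L \right)} = 2 L L = 2 L^{2}$)
$s = \sqrt{1678}$ ($s = \sqrt{1635 + 43} = \sqrt{1678} \approx 40.963$)
$\frac{1}{P{\left(94 \right)} + s} = \frac{1}{2 \cdot 94^{2} + \sqrt{1678}} = \frac{1}{2 \cdot 8836 + \sqrt{1678}} = \frac{1}{17672 + \sqrt{1678}}$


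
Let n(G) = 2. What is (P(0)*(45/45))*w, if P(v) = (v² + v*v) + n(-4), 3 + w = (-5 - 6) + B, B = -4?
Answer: -36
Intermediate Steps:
w = -18 (w = -3 + ((-5 - 6) - 4) = -3 + (-11 - 4) = -3 - 15 = -18)
P(v) = 2 + 2*v² (P(v) = (v² + v*v) + 2 = (v² + v²) + 2 = 2*v² + 2 = 2 + 2*v²)
(P(0)*(45/45))*w = ((2 + 2*0²)*(45/45))*(-18) = ((2 + 2*0)*(45*(1/45)))*(-18) = ((2 + 0)*1)*(-18) = (2*1)*(-18) = 2*(-18) = -36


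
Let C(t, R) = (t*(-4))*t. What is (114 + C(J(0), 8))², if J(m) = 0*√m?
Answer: 12996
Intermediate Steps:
J(m) = 0
C(t, R) = -4*t² (C(t, R) = (-4*t)*t = -4*t²)
(114 + C(J(0), 8))² = (114 - 4*0²)² = (114 - 4*0)² = (114 + 0)² = 114² = 12996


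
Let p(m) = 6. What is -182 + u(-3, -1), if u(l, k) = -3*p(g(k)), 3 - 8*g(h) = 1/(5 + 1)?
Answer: -200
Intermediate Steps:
g(h) = 17/48 (g(h) = 3/8 - 1/(8*(5 + 1)) = 3/8 - 1/8/6 = 3/8 - 1/8*1/6 = 3/8 - 1/48 = 17/48)
u(l, k) = -18 (u(l, k) = -3*6 = -18)
-182 + u(-3, -1) = -182 - 18 = -200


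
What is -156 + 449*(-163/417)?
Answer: -138239/417 ≈ -331.51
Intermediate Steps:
-156 + 449*(-163/417) = -156 - 73187/417 = -138239/417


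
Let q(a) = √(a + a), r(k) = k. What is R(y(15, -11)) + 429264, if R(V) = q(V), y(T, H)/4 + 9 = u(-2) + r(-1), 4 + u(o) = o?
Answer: 429264 + 8*I*√2 ≈ 4.2926e+5 + 11.314*I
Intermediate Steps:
u(o) = -4 + o
q(a) = √2*√a (q(a) = √(2*a) = √2*√a)
y(T, H) = -64 (y(T, H) = -36 + 4*((-4 - 2) - 1) = -36 + 4*(-6 - 1) = -36 + 4*(-7) = -36 - 28 = -64)
R(V) = √2*√V
R(y(15, -11)) + 429264 = √2*√(-64) + 429264 = √2*(8*I) + 429264 = 8*I*√2 + 429264 = 429264 + 8*I*√2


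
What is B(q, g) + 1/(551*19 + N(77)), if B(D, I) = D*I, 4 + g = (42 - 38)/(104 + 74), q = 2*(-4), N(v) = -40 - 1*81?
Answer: 29305625/920972 ≈ 31.820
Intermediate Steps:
N(v) = -121 (N(v) = -40 - 81 = -121)
q = -8
g = -354/89 (g = -4 + (42 - 38)/(104 + 74) = -4 + 4/178 = -4 + 4*(1/178) = -4 + 2/89 = -354/89 ≈ -3.9775)
B(q, g) + 1/(551*19 + N(77)) = -8*(-354/89) + 1/(551*19 - 121) = 2832/89 + 1/(10469 - 121) = 2832/89 + 1/10348 = 29305625/920972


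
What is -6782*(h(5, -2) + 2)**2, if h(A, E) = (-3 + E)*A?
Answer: -3587678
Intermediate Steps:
h(A, E) = A*(-3 + E)
-6782*(h(5, -2) + 2)**2 = -6782*(5*(-3 - 2) + 2)**2 = -6782*(5*(-5) + 2)**2 = -6782*(-25 + 2)**2 = -6782*(-23)**2 = -6782*529 = -3587678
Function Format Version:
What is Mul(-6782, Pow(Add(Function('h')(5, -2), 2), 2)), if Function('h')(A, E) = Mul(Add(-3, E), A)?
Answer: -3587678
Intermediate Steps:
Function('h')(A, E) = Mul(A, Add(-3, E))
Mul(-6782, Pow(Add(Function('h')(5, -2), 2), 2)) = Mul(-6782, Pow(Add(Mul(5, Add(-3, -2)), 2), 2)) = Mul(-6782, Pow(Add(Mul(5, -5), 2), 2)) = Mul(-6782, Pow(Add(-25, 2), 2)) = Mul(-6782, Pow(-23, 2)) = Mul(-6782, 529) = -3587678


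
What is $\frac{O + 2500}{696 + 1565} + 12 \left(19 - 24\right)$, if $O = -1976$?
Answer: $- \frac{135136}{2261} \approx -59.768$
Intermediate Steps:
$\frac{O + 2500}{696 + 1565} + 12 \left(19 - 24\right) = \frac{-1976 + 2500}{696 + 1565} + 12 \left(19 - 24\right) = \frac{524}{2261} + 12 \left(-5\right) = 524 \cdot \frac{1}{2261} - 60 = \frac{524}{2261} - 60 = - \frac{135136}{2261}$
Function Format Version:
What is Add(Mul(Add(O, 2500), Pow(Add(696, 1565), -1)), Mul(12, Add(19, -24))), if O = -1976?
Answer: Rational(-135136, 2261) ≈ -59.768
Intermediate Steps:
Add(Mul(Add(O, 2500), Pow(Add(696, 1565), -1)), Mul(12, Add(19, -24))) = Add(Mul(Add(-1976, 2500), Pow(Add(696, 1565), -1)), Mul(12, Add(19, -24))) = Add(Mul(524, Pow(2261, -1)), Mul(12, -5)) = Add(Mul(524, Rational(1, 2261)), -60) = Add(Rational(524, 2261), -60) = Rational(-135136, 2261)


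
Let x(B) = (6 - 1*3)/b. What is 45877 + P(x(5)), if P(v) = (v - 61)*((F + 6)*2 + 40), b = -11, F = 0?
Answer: 469599/11 ≈ 42691.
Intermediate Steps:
x(B) = -3/11 (x(B) = (6 - 1*3)/(-11) = (6 - 3)*(-1/11) = 3*(-1/11) = -3/11)
P(v) = -3172 + 52*v (P(v) = (v - 61)*((0 + 6)*2 + 40) = (-61 + v)*(6*2 + 40) = (-61 + v)*(12 + 40) = (-61 + v)*52 = -3172 + 52*v)
45877 + P(x(5)) = 45877 + (-3172 + 52*(-3/11)) = 45877 + (-3172 - 156/11) = 45877 - 35048/11 = 469599/11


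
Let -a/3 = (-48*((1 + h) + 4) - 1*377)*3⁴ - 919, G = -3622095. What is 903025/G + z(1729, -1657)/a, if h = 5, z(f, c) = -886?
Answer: -6458489179/25476367392 ≈ -0.25351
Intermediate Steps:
a = 211008 (a = -3*((-48*((1 + 5) + 4) - 1*377)*3⁴ - 919) = -3*((-48*(6 + 4) - 377)*81 - 919) = -3*((-48*10 - 377)*81 - 919) = -3*((-480 - 377)*81 - 919) = -3*(-857*81 - 919) = -3*(-69417 - 919) = -3*(-70336) = 211008)
903025/G + z(1729, -1657)/a = 903025/(-3622095) - 886/211008 = 903025*(-1/3622095) - 886*1/211008 = -180605/724419 - 443/105504 = -6458489179/25476367392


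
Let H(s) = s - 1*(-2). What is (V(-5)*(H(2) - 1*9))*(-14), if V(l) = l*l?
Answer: 1750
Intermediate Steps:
H(s) = 2 + s (H(s) = s + 2 = 2 + s)
V(l) = l²
(V(-5)*(H(2) - 1*9))*(-14) = ((-5)²*((2 + 2) - 1*9))*(-14) = (25*(4 - 9))*(-14) = (25*(-5))*(-14) = -125*(-14) = 1750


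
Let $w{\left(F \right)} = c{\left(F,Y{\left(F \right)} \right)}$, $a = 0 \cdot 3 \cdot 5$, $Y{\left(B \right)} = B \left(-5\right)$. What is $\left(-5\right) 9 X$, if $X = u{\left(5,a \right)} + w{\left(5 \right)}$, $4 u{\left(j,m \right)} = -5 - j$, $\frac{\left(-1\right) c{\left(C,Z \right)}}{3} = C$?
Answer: $\frac{1575}{2} \approx 787.5$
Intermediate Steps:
$Y{\left(B \right)} = - 5 B$
$c{\left(C,Z \right)} = - 3 C$
$a = 0$ ($a = 0 \cdot 5 = 0$)
$u{\left(j,m \right)} = - \frac{5}{4} - \frac{j}{4}$ ($u{\left(j,m \right)} = \frac{-5 - j}{4} = - \frac{5}{4} - \frac{j}{4}$)
$w{\left(F \right)} = - 3 F$
$X = - \frac{35}{2}$ ($X = \left(- \frac{5}{4} - \frac{5}{4}\right) - 15 = - \frac{5}{2} - 15 = - \frac{35}{2} \approx -17.5$)
$\left(-5\right) 9 X = \left(-5\right) 9 \left(- \frac{35}{2}\right) = \left(-45\right) \left(- \frac{35}{2}\right) = \frac{1575}{2}$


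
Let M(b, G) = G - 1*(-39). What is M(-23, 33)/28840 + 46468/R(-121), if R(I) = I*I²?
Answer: -151573091/6386477405 ≈ -0.023733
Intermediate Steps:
M(b, G) = 39 + G (M(b, G) = G + 39 = 39 + G)
R(I) = I³
M(-23, 33)/28840 + 46468/R(-121) = (39 + 33)/28840 + 46468/((-121)³) = 72*(1/28840) + 46468/(-1771561) = 9/3605 + 46468*(-1/1771561) = 9/3605 - 46468/1771561 = -151573091/6386477405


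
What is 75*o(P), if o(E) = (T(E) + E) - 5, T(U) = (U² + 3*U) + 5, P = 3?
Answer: 1575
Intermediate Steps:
T(U) = 5 + U² + 3*U
o(E) = E² + 4*E (o(E) = ((5 + E² + 3*E) + E) - 5 = (5 + E² + 4*E) - 5 = E² + 4*E)
75*o(P) = 75*(3*(4 + 3)) = 75*(3*7) = 75*21 = 1575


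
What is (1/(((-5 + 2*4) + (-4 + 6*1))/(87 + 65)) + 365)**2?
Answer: 3908529/25 ≈ 1.5634e+5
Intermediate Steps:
(1/(((-5 + 2*4) + (-4 + 6*1))/(87 + 65)) + 365)**2 = (1/(((-5 + 8) + (-4 + 6))/152) + 365)**2 = (1/((3 + 2)*(1/152)) + 365)**2 = (1/(5*(1/152)) + 365)**2 = (1/(5/152) + 365)**2 = (152/5 + 365)**2 = (1977/5)**2 = 3908529/25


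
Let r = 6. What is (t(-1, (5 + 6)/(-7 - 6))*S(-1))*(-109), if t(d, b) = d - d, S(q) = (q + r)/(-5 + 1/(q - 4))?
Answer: 0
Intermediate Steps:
S(q) = (6 + q)/(-5 + 1/(-4 + q)) (S(q) = (q + 6)/(-5 + 1/(q - 4)) = (6 + q)/(-5 + 1/(-4 + q)))
t(d, b) = 0
(t(-1, (5 + 6)/(-7 - 6))*S(-1))*(-109) = (0*((24 - 1*(-1)² - 2*(-1))/(-21 + 5*(-1))))*(-109) = (0*((24 - 1*1 + 2)/(-21 - 5)))*(-109) = (0*((24 - 1 + 2)/(-26)))*(-109) = (0*(-1/26*25))*(-109) = (0*(-25/26))*(-109) = 0*(-109) = 0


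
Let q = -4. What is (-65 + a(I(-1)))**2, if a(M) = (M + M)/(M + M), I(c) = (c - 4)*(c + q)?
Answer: 4096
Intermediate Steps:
I(c) = (-4 + c)**2 (I(c) = (c - 4)*(c - 4) = (-4 + c)*(-4 + c) = (-4 + c)**2)
a(M) = 1 (a(M) = (2*M)/((2*M)) = (2*M)*(1/(2*M)) = 1)
(-65 + a(I(-1)))**2 = (-65 + 1)**2 = (-64)**2 = 4096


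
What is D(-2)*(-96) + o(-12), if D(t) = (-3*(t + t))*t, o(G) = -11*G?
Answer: 2436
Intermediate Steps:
D(t) = -6*t**2 (D(t) = (-6*t)*t = -6*t**2)
D(-2)*(-96) + o(-12) = -6*(-2)**2*(-96) - 11*(-12) = -6*4*(-96) + 132 = -24*(-96) + 132 = 2304 + 132 = 2436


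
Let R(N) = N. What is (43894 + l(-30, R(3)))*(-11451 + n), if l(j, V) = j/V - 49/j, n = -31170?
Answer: -18704495783/10 ≈ -1.8704e+9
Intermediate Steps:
l(j, V) = -49/j + j/V
(43894 + l(-30, R(3)))*(-11451 + n) = (43894 + (-49/(-30) - 30/3))*(-11451 - 31170) = (43894 + (-49*(-1/30) - 30*⅓))*(-42621) = (43894 + (49/30 - 10))*(-42621) = (43894 - 251/30)*(-42621) = (1316569/30)*(-42621) = -18704495783/10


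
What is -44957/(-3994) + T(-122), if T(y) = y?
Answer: -442311/3994 ≈ -110.74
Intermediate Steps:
-44957/(-3994) + T(-122) = -44957/(-3994) - 122 = -44957*(-1/3994) - 122 = 44957/3994 - 122 = -442311/3994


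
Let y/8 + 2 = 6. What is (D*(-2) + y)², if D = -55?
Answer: 20164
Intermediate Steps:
y = 32 (y = -16 + 8*6 = -16 + 48 = 32)
(D*(-2) + y)² = (-55*(-2) + 32)² = (110 + 32)² = 142² = 20164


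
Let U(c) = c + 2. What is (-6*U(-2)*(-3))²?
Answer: 0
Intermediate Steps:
U(c) = 2 + c
(-6*U(-2)*(-3))² = (-6*(2 - 2)*(-3))² = (-6*0*(-3))² = (0*(-3))² = 0² = 0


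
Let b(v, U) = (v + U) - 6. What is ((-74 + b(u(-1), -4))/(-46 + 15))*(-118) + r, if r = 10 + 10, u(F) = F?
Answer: -9410/31 ≈ -303.55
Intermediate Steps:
r = 20
b(v, U) = -6 + U + v (b(v, U) = (U + v) - 6 = -6 + U + v)
((-74 + b(u(-1), -4))/(-46 + 15))*(-118) + r = ((-74 + (-6 - 4 - 1))/(-46 + 15))*(-118) + 20 = ((-74 - 11)/(-31))*(-118) + 20 = -85*(-1/31)*(-118) + 20 = (85/31)*(-118) + 20 = -10030/31 + 20 = -9410/31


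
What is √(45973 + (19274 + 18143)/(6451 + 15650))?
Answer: √22456531935690/22101 ≈ 214.42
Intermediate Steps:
√(45973 + (19274 + 18143)/(6451 + 15650)) = √(45973 + 37417/22101) = √(1016086690/22101) = √22456531935690/22101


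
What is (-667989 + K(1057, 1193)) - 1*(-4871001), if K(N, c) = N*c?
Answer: 5464013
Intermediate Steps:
(-667989 + K(1057, 1193)) - 1*(-4871001) = (-667989 + 1057*1193) - 1*(-4871001) = (-667989 + 1261001) + 4871001 = 593012 + 4871001 = 5464013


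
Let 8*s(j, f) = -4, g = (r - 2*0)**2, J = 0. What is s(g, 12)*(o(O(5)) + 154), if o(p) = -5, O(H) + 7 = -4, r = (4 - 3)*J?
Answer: -149/2 ≈ -74.500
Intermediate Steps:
r = 0 (r = (4 - 3)*0 = 1*0 = 0)
O(H) = -11 (O(H) = -7 - 4 = -11)
g = 0 (g = (0 - 2*0)**2 = (0 + 0)**2 = 0**2 = 0)
s(j, f) = -1/2 (s(j, f) = (1/8)*(-4) = -1/2)
s(g, 12)*(o(O(5)) + 154) = -(-5 + 154)/2 = -1/2*149 = -149/2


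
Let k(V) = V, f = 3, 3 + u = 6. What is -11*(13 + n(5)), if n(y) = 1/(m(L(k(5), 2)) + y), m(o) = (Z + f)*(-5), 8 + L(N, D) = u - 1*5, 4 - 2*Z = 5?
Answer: -2123/15 ≈ -141.53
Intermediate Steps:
Z = -½ (Z = 2 - ½*5 = 2 - 5/2 = -½ ≈ -0.50000)
u = 3 (u = -3 + 6 = 3)
L(N, D) = -10 (L(N, D) = -8 + (3 - 1*5) = -8 + (3 - 5) = -8 - 2 = -10)
m(o) = -25/2 (m(o) = (-½ + 3)*(-5) = (5/2)*(-5) = -25/2)
n(y) = 1/(-25/2 + y)
-11*(13 + n(5)) = -11*(13 + 2/(-25 + 2*5)) = -11*(13 + 2/(-25 + 10)) = -11*(13 + 2/(-15)) = -11*(13 + 2*(-1/15)) = -11*(13 - 2/15) = -11*193/15 = -2123/15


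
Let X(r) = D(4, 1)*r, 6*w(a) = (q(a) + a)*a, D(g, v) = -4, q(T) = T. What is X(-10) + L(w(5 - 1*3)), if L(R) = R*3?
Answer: 44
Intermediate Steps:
w(a) = a²/3 (w(a) = ((a + a)*a)/6 = ((2*a)*a)/6 = (2*a²)/6 = a²/3)
L(R) = 3*R
X(r) = -4*r
X(-10) + L(w(5 - 1*3)) = -4*(-10) + 3*((5 - 1*3)²/3) = 40 + 3*((5 - 3)²/3) = 40 + 3*((⅓)*2²) = 40 + 3*((⅓)*4) = 40 + 3*(4/3) = 40 + 4 = 44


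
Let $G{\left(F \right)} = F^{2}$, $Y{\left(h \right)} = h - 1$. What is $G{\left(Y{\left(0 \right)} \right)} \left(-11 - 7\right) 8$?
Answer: $-144$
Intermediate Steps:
$Y{\left(h \right)} = -1 + h$
$G{\left(Y{\left(0 \right)} \right)} \left(-11 - 7\right) 8 = \left(-1 + 0\right)^{2} \left(-11 - 7\right) 8 = \left(-1\right)^{2} \left(-18\right) 8 = 1 \left(-18\right) 8 = \left(-18\right) 8 = -144$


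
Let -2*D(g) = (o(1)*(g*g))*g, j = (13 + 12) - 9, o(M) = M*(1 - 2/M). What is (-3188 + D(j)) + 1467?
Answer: 327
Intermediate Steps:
j = 16 (j = 25 - 9 = 16)
D(g) = g³/2 (D(g) = -(-2 + 1)*(g*g)*g/2 = -(-g²)*g/2 = -(-1)*g³/2 = g³/2)
(-3188 + D(j)) + 1467 = (-3188 + (½)*16³) + 1467 = (-3188 + (½)*4096) + 1467 = (-3188 + 2048) + 1467 = -1140 + 1467 = 327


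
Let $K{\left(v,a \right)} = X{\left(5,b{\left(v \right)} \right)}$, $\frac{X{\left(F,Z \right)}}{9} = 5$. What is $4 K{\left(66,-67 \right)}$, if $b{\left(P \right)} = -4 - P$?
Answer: $180$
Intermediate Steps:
$X{\left(F,Z \right)} = 45$ ($X{\left(F,Z \right)} = 9 \cdot 5 = 45$)
$K{\left(v,a \right)} = 45$
$4 K{\left(66,-67 \right)} = 4 \cdot 45 = 180$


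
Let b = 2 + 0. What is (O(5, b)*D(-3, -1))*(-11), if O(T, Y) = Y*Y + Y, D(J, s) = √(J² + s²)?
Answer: -66*√10 ≈ -208.71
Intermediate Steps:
b = 2
O(T, Y) = Y + Y² (O(T, Y) = Y² + Y = Y + Y²)
(O(5, b)*D(-3, -1))*(-11) = ((2*(1 + 2))*√((-3)² + (-1)²))*(-11) = ((2*3)*√(9 + 1))*(-11) = (6*√10)*(-11) = -66*√10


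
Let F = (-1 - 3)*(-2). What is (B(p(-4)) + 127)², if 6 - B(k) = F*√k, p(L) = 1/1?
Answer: 15625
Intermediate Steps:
p(L) = 1 (p(L) = 1*1 = 1)
F = 8 (F = -4*(-2) = 8)
B(k) = 6 - 8*√k
(B(p(-4)) + 127)² = ((6 - 8*√1) + 127)² = ((6 - 8*1) + 127)² = ((6 - 8) + 127)² = (-2 + 127)² = 125² = 15625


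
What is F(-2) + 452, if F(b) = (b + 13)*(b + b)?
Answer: 408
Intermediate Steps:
F(b) = 2*b*(13 + b) (F(b) = (13 + b)*(2*b) = 2*b*(13 + b))
F(-2) + 452 = 2*(-2)*(13 - 2) + 452 = 2*(-2)*11 + 452 = -44 + 452 = 408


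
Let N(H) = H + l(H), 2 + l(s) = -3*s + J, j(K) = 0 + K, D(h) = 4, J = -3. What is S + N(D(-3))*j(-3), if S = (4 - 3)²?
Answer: 40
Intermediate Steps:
j(K) = K
l(s) = -5 - 3*s (l(s) = -2 + (-3*s - 3) = -2 + (-3 - 3*s) = -5 - 3*s)
S = 1 (S = 1² = 1)
N(H) = -5 - 2*H (N(H) = H + (-5 - 3*H) = -5 - 2*H)
S + N(D(-3))*j(-3) = 1 + (-5 - 2*4)*(-3) = 1 + (-5 - 8)*(-3) = 1 - 13*(-3) = 1 + 39 = 40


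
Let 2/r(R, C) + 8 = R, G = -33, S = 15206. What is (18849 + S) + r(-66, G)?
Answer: 1260034/37 ≈ 34055.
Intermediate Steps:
r(R, C) = 2/(-8 + R)
(18849 + S) + r(-66, G) = (18849 + 15206) + 2/(-8 - 66) = 34055 + 2/(-74) = 34055 + 2*(-1/74) = 34055 - 1/37 = 1260034/37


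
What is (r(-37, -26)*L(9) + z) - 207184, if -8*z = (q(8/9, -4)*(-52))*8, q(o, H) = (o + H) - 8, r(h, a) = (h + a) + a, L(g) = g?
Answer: -1877065/9 ≈ -2.0856e+5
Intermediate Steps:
r(h, a) = h + 2*a (r(h, a) = (a + h) + a = h + 2*a)
q(o, H) = -8 + H + o (q(o, H) = (H + o) - 8 = -8 + H + o)
z = -5200/9 (z = -(-8 - 4 + 8/9)*(-52)*8/8 = -(-100/9*(-52))*8/8 = -650*8/9 = -⅛*41600/9 = -5200/9 ≈ -577.78)
(r(-37, -26)*L(9) + z) - 207184 = ((-37 + 2*(-26))*9 - 5200/9) - 207184 = ((-37 - 52)*9 - 5200/9) - 207184 = (-89*9 - 5200/9) - 207184 = (-801 - 5200/9) - 207184 = -12409/9 - 207184 = -1877065/9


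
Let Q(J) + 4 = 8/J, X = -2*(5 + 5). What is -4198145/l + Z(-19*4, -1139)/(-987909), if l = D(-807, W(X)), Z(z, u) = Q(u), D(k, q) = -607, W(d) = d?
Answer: 4723871778379243/683013609057 ≈ 6916.2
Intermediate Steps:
X = -20 (X = -2*10 = -20)
Q(J) = -4 + 8/J
Z(z, u) = -4 + 8/u
l = -607
-4198145/l + Z(-19*4, -1139)/(-987909) = -4198145/(-607) + (-4 + 8/(-1139))/(-987909) = -4198145*(-1/607) + (-4 + 8*(-1/1139))*(-1/987909) = 4198145/607 + (-4 - 8/1139)*(-1/987909) = 4198145/607 - 4564/1139*(-1/987909) = 4198145/607 + 4564/1125228351 = 4723871778379243/683013609057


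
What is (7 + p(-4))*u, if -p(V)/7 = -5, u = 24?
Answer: 1008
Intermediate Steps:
p(V) = 35 (p(V) = -7*(-5) = 35)
(7 + p(-4))*u = (7 + 35)*24 = 42*24 = 1008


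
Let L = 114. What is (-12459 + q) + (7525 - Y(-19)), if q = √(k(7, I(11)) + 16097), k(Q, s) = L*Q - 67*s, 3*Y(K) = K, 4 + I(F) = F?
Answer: -14783/3 + √16426 ≈ -4799.5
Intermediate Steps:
I(F) = -4 + F
Y(K) = K/3
k(Q, s) = -67*s + 114*Q (k(Q, s) = 114*Q - 67*s = -67*s + 114*Q)
q = √16426 (q = √((-67*(-4 + 11) + 114*7) + 16097) = √((-67*7 + 798) + 16097) = √((-469 + 798) + 16097) = √(329 + 16097) = √16426 ≈ 128.16)
(-12459 + q) + (7525 - Y(-19)) = (-12459 + √16426) + (7525 - (-19)/3) = (-12459 + √16426) + (7525 - 1*(-19/3)) = (-12459 + √16426) + (7525 + 19/3) = (-12459 + √16426) + 22594/3 = -14783/3 + √16426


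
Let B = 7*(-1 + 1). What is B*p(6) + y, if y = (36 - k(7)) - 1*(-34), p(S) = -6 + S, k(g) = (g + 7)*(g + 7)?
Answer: -126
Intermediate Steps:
k(g) = (7 + g)**2 (k(g) = (7 + g)*(7 + g) = (7 + g)**2)
B = 0 (B = 7*0 = 0)
y = -126 (y = (36 - (7 + 7)**2) - 1*(-34) = (36 - 1*14**2) + 34 = (36 - 1*196) + 34 = (36 - 196) + 34 = -160 + 34 = -126)
B*p(6) + y = 0*(-6 + 6) - 126 = 0*0 - 126 = 0 - 126 = -126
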